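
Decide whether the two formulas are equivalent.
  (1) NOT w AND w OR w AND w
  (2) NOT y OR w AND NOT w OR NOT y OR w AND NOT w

E1: NOT w AND w OR w AND w
    = w   (distribution)
E2: NOT y OR w AND NOT w OR NOT y OR w AND NOT w
    = NOT y OR w AND NOT w   (idempotence)
    = NOT y   (complement / identity)
These differ: at w=0, y=0, E1 = 0 but E2 = 1.

No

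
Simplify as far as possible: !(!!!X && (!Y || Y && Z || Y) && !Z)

!(!!!X && (!Y || Y && Z || Y) && !Z)
= !(!X && (!Y || Y && Z || Y) && !Z)   [double negation]
= !(!X && (!Y || Y) && !Z)   [absorption]
= !(!X && !Z)   [complement / identity]
= X || Z   [De Morgan]

X || Z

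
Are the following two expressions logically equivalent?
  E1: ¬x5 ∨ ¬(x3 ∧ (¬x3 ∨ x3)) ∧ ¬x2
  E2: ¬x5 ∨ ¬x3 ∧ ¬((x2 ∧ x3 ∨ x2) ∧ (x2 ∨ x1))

Yes

E1: ¬x5 ∨ ¬(x3 ∧ (¬x3 ∨ x3)) ∧ ¬x2
    = ¬x5 ∨ ¬x3 ∧ ¬x2   [complement / identity]
E2: ¬x5 ∨ ¬x3 ∧ ¬((x2 ∧ x3 ∨ x2) ∧ (x2 ∨ x1))
    = ¬x5 ∨ ¬x3 ∧ ¬(x2 ∧ (x2 ∨ x1))   [absorption]
    = ¬x5 ∨ ¬x3 ∧ ¬x2   [absorption]
Both reduce to ¬x5 ∨ ¬x3 ∧ ¬x2, so they are equivalent.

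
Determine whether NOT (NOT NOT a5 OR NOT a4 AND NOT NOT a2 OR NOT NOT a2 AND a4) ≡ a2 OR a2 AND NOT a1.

No

E1: NOT (NOT NOT a5 OR NOT a4 AND NOT NOT a2 OR NOT NOT a2 AND a4)
    = NOT (NOT NOT a5 OR NOT NOT a2)
    = NOT a5 AND NOT a2
E2: a2 OR a2 AND NOT a1
    = a2
These differ: at a1=1, a2=0, a4=0, a5=0, E1 = 1 but E2 = 0.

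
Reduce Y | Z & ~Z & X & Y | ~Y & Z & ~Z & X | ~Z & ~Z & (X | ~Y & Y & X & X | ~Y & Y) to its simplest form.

Y | Z & ~Z & X & Y | ~Y & Z & ~Z & X | ~Z & ~Z & (X | ~Y & Y & X & X | ~Y & Y)
= Y | Z & ~Z & X & Y | ~Y & Z & ~Z & X | ~Z & ~Z & (X | ~Y & Y & X | ~Y & Y)
= Y | Z & ~Z & X | ~Z & ~Z & (X | ~Y & Y & X | ~Y & Y)
= Y | Z & ~Z & X | ~Z & ~Z & (X | ~Y & Y)
= Y | Z & ~Z & X | ~Z & ~Z & X
= Y | ~Z & X

Y | ~Z & X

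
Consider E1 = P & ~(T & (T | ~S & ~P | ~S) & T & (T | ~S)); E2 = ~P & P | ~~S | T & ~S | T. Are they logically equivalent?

No

E1: P & ~(T & (T | ~S & ~P | ~S) & T & (T | ~S))
    = P & ~(T & (T | ~S) & T & (T | ~S))
    = P & ~(T & (T | ~S))
    = P & ~T
E2: ~P & P | ~~S | T & ~S | T
    = ~P & P | S | T & ~S | T
    = ~P & P | S | T
    = S | T
These differ: at P=0, S=1, T=1, E1 = 0 but E2 = 1.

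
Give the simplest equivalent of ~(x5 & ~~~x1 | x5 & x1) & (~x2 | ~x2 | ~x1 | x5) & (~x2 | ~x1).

~(x5 & ~~~x1 | x5 & x1) & (~x2 | ~x2 | ~x1 | x5) & (~x2 | ~x1)
= ~(x5 & ~x1 | x5 & x1) & (~x2 | ~x2 | ~x1 | x5) & (~x2 | ~x1)   [double negation]
= ~(x5 & ~x1 | x5 & x1) & (~x2 | ~x1 | x5) & (~x2 | ~x1)   [idempotence]
= ~(x5 & ~x1 | x5 & x1) & (~x2 | ~x1)   [absorption]
= ~x5 & (~x2 | ~x1)   [distribution]

~x5 & (~x2 | ~x1)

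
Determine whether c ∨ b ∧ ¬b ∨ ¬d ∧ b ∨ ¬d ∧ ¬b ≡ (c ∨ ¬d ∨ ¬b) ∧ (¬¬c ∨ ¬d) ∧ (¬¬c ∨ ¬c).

Yes

E1: c ∨ b ∧ ¬b ∨ ¬d ∧ b ∨ ¬d ∧ ¬b
    = c ∨ ¬d ∧ b ∨ ¬d ∧ ¬b   — complement / identity
    = c ∨ ¬d   — distribution
E2: (c ∨ ¬d ∨ ¬b) ∧ (¬¬c ∨ ¬d) ∧ (¬¬c ∨ ¬c)
    = (c ∨ ¬d ∨ ¬b) ∧ (¬¬c ∨ ¬d) ∧ (c ∨ ¬c)   — double negation
    = (c ∨ ¬d ∨ ¬b) ∧ (c ∨ ¬d) ∧ (c ∨ ¬c)   — double negation
    = (c ∨ ¬d ∨ ¬b) ∧ (c ∨ ¬d)   — complement / identity
    = c ∨ ¬d   — absorption
Both reduce to c ∨ ¬d, so they are equivalent.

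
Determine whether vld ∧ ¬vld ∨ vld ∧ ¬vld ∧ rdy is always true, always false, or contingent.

vld ∧ ¬vld ∨ vld ∧ ¬vld ∧ rdy
= vld ∧ ¬vld   (absorption)
= False   (complement)

always false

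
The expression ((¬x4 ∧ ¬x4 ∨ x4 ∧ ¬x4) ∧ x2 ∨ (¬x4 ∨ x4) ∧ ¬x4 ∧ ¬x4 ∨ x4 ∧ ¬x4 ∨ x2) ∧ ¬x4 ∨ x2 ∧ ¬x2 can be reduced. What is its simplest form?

¬x4

((¬x4 ∧ ¬x4 ∨ x4 ∧ ¬x4) ∧ x2 ∨ (¬x4 ∨ x4) ∧ ¬x4 ∧ ¬x4 ∨ x4 ∧ ¬x4 ∨ x2) ∧ ¬x4 ∨ x2 ∧ ¬x2
= ((¬x4 ∧ ¬x4 ∨ x4 ∧ ¬x4) ∧ x2 ∨ (¬x4 ∨ x4) ∧ ¬x4 ∧ ¬x4 ∨ x4 ∧ ¬x4 ∨ x2) ∧ ¬x4   (complement / identity)
= ((¬x4 ∧ ¬x4 ∨ x4 ∧ ¬x4) ∧ x2 ∨ ¬x4 ∧ ¬x4 ∨ x4 ∧ ¬x4 ∨ x2) ∧ ¬x4   (complement / identity)
= (¬x4 ∧ ¬x4 ∨ x4 ∧ ¬x4 ∨ x2) ∧ ¬x4   (absorption)
= (¬x4 ∨ x2) ∧ ¬x4   (distribution)
= ¬x4   (absorption)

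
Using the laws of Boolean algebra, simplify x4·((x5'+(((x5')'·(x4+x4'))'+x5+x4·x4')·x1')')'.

x4·(x5'+x1')

x4·((x5'+(((x5')'·(x4+x4'))'+x5+x4·x4')·x1')')'
= x4·((x5'+(((x5')'·(x4+x4'))'+x5)·x1')')'   — complement / identity
= x4·((x5'+((x5·(x4+x4'))'+x5)·x1')')'   — double negation
= x4·(x5'+((x5·(x4+x4'))'+x5)·x1')   — double negation
= x4·(x5'+(x5'+x5)·x1')   — complement / identity
= x4·(x5'+x1')   — complement / identity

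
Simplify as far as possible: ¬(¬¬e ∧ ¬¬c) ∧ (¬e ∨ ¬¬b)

¬c ∧ b ∨ ¬e

¬(¬¬e ∧ ¬¬c) ∧ (¬e ∨ ¬¬b)
= (¬e ∨ ¬c) ∧ (¬e ∨ ¬¬b)   — De Morgan
= (¬e ∨ ¬c) ∧ (¬e ∨ b)   — double negation
= ¬c ∧ b ∨ ¬e   — distribution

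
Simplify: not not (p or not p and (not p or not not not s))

True

not not (p or not p and (not p or not not not s))
= not not (p or not p and (not p or not s))   [double negation]
= not not (p or not p)   [absorption]
= p or not p   [double negation]
= True   [complement]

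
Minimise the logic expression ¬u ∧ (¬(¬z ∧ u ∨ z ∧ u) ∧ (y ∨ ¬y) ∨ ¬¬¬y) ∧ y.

¬u ∧ (¬(¬z ∧ u ∨ z ∧ u) ∧ (y ∨ ¬y) ∨ ¬¬¬y) ∧ y
= ¬u ∧ (¬(¬z ∧ u ∨ z ∧ u) ∨ ¬¬¬y) ∧ y
= ¬u ∧ (¬u ∨ ¬¬¬y) ∧ y
= ¬u ∧ (¬u ∨ ¬y) ∧ y
= ¬u ∧ y

¬u ∧ y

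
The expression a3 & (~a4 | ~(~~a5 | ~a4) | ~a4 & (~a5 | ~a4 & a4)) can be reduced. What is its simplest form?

a3 & (~a4 | ~a5)

a3 & (~a4 | ~(~~a5 | ~a4) | ~a4 & (~a5 | ~a4 & a4))
= a3 & (~a4 | ~a5 & a4 | ~a4 & (~a5 | ~a4 & a4))
= a3 & (~a4 | ~a5 & a4 | ~a4 & ~a5)
= a3 & (~a4 | ~a5)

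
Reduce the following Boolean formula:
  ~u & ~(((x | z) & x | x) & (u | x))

~u & ~x

~u & ~(((x | z) & x | x) & (u | x))
= ~u & ~((x | x) & (u | x))   (absorption)
= ~u & ~(x & u | x)   (distribution)
= ~u & ~x   (absorption)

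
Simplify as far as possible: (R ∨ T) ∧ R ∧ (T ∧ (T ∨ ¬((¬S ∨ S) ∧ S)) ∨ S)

(R ∨ T) ∧ R ∧ (T ∧ (T ∨ ¬((¬S ∨ S) ∧ S)) ∨ S)
= R ∧ (T ∧ (T ∨ ¬((¬S ∨ S) ∧ S)) ∨ S)
= R ∧ (T ∧ (T ∨ ¬S) ∨ S)
= R ∧ (T ∨ S)

R ∧ (T ∨ S)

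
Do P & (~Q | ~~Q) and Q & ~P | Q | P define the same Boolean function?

E1: P & (~Q | ~~Q)
    = P & (~Q | Q)   — double negation
    = P   — complement / identity
E2: Q & ~P | Q | P
    = Q | P   — absorption
These differ: at P=0, Q=1, E1 = 0 but E2 = 1.

No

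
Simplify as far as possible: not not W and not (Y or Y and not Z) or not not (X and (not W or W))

W and not Y or X

not not W and not (Y or Y and not Z) or not not (X and (not W or W))
= not not W and not (Y or Y and not Z) or X and (not W or W)   — double negation
= W and not (Y or Y and not Z) or X and (not W or W)   — double negation
= W and not (Y or Y and not Z) or X   — complement / identity
= W and not Y or X   — absorption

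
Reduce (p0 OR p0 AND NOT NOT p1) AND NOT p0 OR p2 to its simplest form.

p2

(p0 OR p0 AND NOT NOT p1) AND NOT p0 OR p2
= (p0 OR p0 AND p1) AND NOT p0 OR p2   (double negation)
= p0 AND NOT p0 OR p2   (absorption)
= p2   (complement / identity)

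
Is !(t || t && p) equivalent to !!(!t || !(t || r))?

Yes

E1: !(t || t && p)
    = !t   (absorption)
E2: !!(!t || !(t || r))
    = !(t && (t || r))   (De Morgan)
    = !t   (absorption)
Both reduce to !t, so they are equivalent.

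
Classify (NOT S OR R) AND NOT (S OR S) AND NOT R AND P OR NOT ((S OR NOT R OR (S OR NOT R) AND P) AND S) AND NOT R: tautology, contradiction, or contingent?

(NOT S OR R) AND NOT (S OR S) AND NOT R AND P OR NOT ((S OR NOT R OR (S OR NOT R) AND P) AND S) AND NOT R
= (NOT S OR R) AND NOT S AND NOT R AND P OR NOT ((S OR NOT R OR (S OR NOT R) AND P) AND S) AND NOT R   (idempotence)
= NOT S AND NOT R AND P OR NOT ((S OR NOT R OR (S OR NOT R) AND P) AND S) AND NOT R   (absorption)
= NOT S AND NOT R AND P OR NOT ((S OR NOT R) AND S) AND NOT R   (absorption)
= NOT S AND NOT R AND P OR NOT S AND NOT R   (absorption)
= NOT S AND NOT R   (absorption)
This depends on R, S, so it is not a constant.

contingent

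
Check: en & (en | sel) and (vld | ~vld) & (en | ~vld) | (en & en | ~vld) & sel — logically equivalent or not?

E1: en & (en | sel)
    = en   [absorption]
E2: (vld | ~vld) & (en | ~vld) | (en & en | ~vld) & sel
    = (vld | ~vld) & (en | ~vld) | (en | ~vld) & sel   [idempotence]
    = en | ~vld | (en | ~vld) & sel   [complement / identity]
    = en | ~vld   [absorption]
These differ: at en=0, sel=0, vld=0, E1 = 0 but E2 = 1.

No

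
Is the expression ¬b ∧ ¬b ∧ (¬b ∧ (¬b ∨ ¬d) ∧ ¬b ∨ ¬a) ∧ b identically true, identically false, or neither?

¬b ∧ ¬b ∧ (¬b ∧ (¬b ∨ ¬d) ∧ ¬b ∨ ¬a) ∧ b
= ¬b ∧ ¬b ∧ (¬b ∧ ¬b ∨ ¬a) ∧ b   (absorption)
= ¬b ∧ ¬b ∧ b   (absorption)
= ¬b ∧ b   (idempotence)
= False   (complement)

identically false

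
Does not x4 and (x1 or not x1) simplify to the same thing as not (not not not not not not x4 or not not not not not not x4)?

E1: not x4 and (x1 or not x1)
    = not x4   — complement / identity
E2: not (not not not not not not x4 or not not not not not not x4)
    = not not not not not not not x4   — idempotence
    = not not not not not x4   — double negation
    = not not not x4   — double negation
    = not x4   — double negation
Both reduce to not x4, so they are equivalent.

Yes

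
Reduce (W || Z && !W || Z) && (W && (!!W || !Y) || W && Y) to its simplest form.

W

(W || Z && !W || Z) && (W && (!!W || !Y) || W && Y)
= (W || Z && !W || Z) && (W && (W || !Y) || W && Y)
= (W || Z && !W || Z) && (W || W && Y)
= (W || Z && !W || Z) && W
= (W || Z) && W
= W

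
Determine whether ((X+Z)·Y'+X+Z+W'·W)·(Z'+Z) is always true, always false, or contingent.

contingent

((X+Z)·Y'+X+Z+W'·W)·(Z'+Z)
= ((X+Z)·Y'+X+Z)·(Z'+Z)   — complement / identity
= (X+Z)·(Z'+Z)   — absorption
= X+Z   — complement / identity
This depends on X, Z, so it is not a constant.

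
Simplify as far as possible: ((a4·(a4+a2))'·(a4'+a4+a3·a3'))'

a4

((a4·(a4+a2))'·(a4'+a4+a3·a3'))'
= ((a4·(a4+a2))'·(a4'+a4))'
= ((a4·(a4+a2))')'
= (a4')'
= a4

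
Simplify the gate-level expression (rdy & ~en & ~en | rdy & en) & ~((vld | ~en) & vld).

(rdy & ~en & ~en | rdy & en) & ~((vld | ~en) & vld)
= (rdy & ~en | rdy & en) & ~((vld | ~en) & vld)
= rdy & ~((vld | ~en) & vld)
= rdy & ~vld

rdy & ~vld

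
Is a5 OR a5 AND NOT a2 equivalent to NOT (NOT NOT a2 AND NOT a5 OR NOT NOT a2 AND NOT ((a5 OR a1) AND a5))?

E1: a5 OR a5 AND NOT a2
    = a5
E2: NOT (NOT NOT a2 AND NOT a5 OR NOT NOT a2 AND NOT ((a5 OR a1) AND a5))
    = NOT (NOT NOT a2 AND NOT a5 OR NOT NOT a2 AND NOT a5)
    = NOT (NOT NOT a2 AND NOT a5)
    = NOT a2 OR a5
These differ: at a1=0, a2=0, a5=0, E1 = 0 but E2 = 1.

No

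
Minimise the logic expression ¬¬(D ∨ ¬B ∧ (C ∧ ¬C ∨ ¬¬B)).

D

¬¬(D ∨ ¬B ∧ (C ∧ ¬C ∨ ¬¬B))
= ¬¬(D ∨ ¬B ∧ (C ∧ ¬C ∨ B))   (double negation)
= ¬¬(D ∨ ¬B ∧ B)   (complement / identity)
= ¬¬D   (complement / identity)
= D   (double negation)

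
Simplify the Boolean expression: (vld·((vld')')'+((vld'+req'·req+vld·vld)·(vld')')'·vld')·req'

(vld·((vld')')'+((vld'+req'·req+vld·vld)·(vld')')'·vld')·req'
= (vld·((vld')')'+((vld'+req'·req+vld)·(vld')')'·vld')·req'
= (vld·((vld')')'+((vld'+vld)·(vld')')'·vld')·req'
= (vld·((vld')')'+((vld')')'·vld')·req'
= ((vld')')'·req'
= vld'·req'

vld'·req'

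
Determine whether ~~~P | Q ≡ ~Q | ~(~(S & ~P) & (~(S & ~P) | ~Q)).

No

E1: ~~~P | Q
    = ~P | Q   [double negation]
E2: ~Q | ~(~(S & ~P) & (~(S & ~P) | ~Q))
    = ~Q | ~~(S & ~P)   [absorption]
    = ~Q | S & ~P   [double negation]
These differ: at P=1, Q=0, S=0, E1 = 0 but E2 = 1.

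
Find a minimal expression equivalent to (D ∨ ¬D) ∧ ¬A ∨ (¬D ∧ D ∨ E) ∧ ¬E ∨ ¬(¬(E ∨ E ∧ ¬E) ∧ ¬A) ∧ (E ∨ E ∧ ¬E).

¬A ∨ E

(D ∨ ¬D) ∧ ¬A ∨ (¬D ∧ D ∨ E) ∧ ¬E ∨ ¬(¬(E ∨ E ∧ ¬E) ∧ ¬A) ∧ (E ∨ E ∧ ¬E)
= (D ∨ ¬D) ∧ ¬A ∨ (¬D ∧ D ∨ E) ∧ ¬E ∨ (E ∨ E ∧ ¬E ∨ A) ∧ (E ∨ E ∧ ¬E)
= (D ∨ ¬D) ∧ ¬A ∨ E ∧ ¬E ∨ (E ∨ E ∧ ¬E ∨ A) ∧ (E ∨ E ∧ ¬E)
= (D ∨ ¬D) ∧ ¬A ∨ (E ∨ E ∧ ¬E ∨ A) ∧ (E ∨ E ∧ ¬E)
= (D ∨ ¬D) ∧ ¬A ∨ E ∨ E ∧ ¬E
= (D ∨ ¬D) ∧ ¬A ∨ E
= ¬A ∨ E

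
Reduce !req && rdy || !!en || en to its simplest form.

!req && rdy || en

!req && rdy || !!en || en
= !req && rdy || en || en   [double negation]
= !req && rdy || en   [idempotence]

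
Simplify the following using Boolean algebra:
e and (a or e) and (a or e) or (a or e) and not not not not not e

e and (a or e) and (a or e) or (a or e) and not not not not not e
= e and (a or e) and (a or e) or (a or e) and not not not e   — double negation
= e and (a or e) or (a or e) and not not not e   — idempotence
= e and (a or e) or (a or e) and not e   — double negation
= a or e   — distribution

a or e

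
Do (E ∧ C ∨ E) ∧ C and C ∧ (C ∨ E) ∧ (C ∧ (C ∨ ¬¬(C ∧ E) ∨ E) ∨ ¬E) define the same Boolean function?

No

E1: (E ∧ C ∨ E) ∧ C
    = E ∧ C
E2: C ∧ (C ∨ E) ∧ (C ∧ (C ∨ ¬¬(C ∧ E) ∨ E) ∨ ¬E)
    = C ∧ (C ∨ E) ∧ (C ∧ (C ∨ C ∧ E ∨ E) ∨ ¬E)
    = C ∧ (C ∨ E) ∧ (C ∧ (C ∨ E) ∨ ¬E)
    = C ∧ (C ∨ E)
    = C
These differ: at C=1, E=0, E1 = 0 but E2 = 1.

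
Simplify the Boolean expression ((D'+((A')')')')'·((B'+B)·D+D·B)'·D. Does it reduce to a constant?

0

((D'+((A')')')')'·((B'+B)·D+D·B)'·D
= ((D'+A')')'·((B'+B)·D+D·B)'·D   [double negation]
= ((D'+A')')'·(D+D·B)'·D   [complement / identity]
= (D'+A')·(D+D·B)'·D   [double negation]
= (D'+A')·D'·D   [absorption]
= D'·D   [absorption]
= 0   [complement]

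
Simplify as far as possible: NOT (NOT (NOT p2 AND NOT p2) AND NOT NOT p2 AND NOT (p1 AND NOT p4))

NOT p2 OR p1 AND NOT p4

NOT (NOT (NOT p2 AND NOT p2) AND NOT NOT p2 AND NOT (p1 AND NOT p4))
= NOT (NOT NOT p2 AND NOT NOT p2 AND NOT (p1 AND NOT p4))   [idempotence]
= NOT (NOT NOT p2 AND NOT (p1 AND NOT p4))   [idempotence]
= NOT p2 OR p1 AND NOT p4   [De Morgan]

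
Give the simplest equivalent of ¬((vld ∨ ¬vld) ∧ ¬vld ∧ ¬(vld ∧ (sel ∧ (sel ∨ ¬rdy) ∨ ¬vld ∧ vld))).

vld

¬((vld ∨ ¬vld) ∧ ¬vld ∧ ¬(vld ∧ (sel ∧ (sel ∨ ¬rdy) ∨ ¬vld ∧ vld)))
= ¬((vld ∨ ¬vld) ∧ ¬vld ∧ ¬(vld ∧ (sel ∨ ¬vld ∧ vld)))   [absorption]
= ¬((vld ∨ ¬vld) ∧ ¬vld ∧ ¬(vld ∧ sel))   [complement / identity]
= ¬(¬vld ∧ ¬(vld ∧ sel))   [complement / identity]
= vld ∨ vld ∧ sel   [De Morgan]
= vld   [absorption]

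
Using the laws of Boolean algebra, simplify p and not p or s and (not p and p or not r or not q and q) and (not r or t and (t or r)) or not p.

s and not r or not p

p and not p or s and (not p and p or not r or not q and q) and (not r or t and (t or r)) or not p
= p and not p or s and (not p and p or not r) and (not r or t and (t or r)) or not p   — complement / identity
= p and not p or s and not r and (not r or t and (t or r)) or not p   — complement / identity
= s and not r and (not r or t and (t or r)) or not p   — complement / identity
= s and not r and (not r or t) or not p   — absorption
= s and not r or not p   — absorption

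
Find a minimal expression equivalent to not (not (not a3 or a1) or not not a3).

not (not (not a3 or a1) or not not a3)
= (not a3 or a1) and not a3   — De Morgan
= not a3   — absorption

not a3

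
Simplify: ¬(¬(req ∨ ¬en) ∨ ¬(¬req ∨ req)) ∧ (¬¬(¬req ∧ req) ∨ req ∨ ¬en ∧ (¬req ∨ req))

req ∨ ¬en

¬(¬(req ∨ ¬en) ∨ ¬(¬req ∨ req)) ∧ (¬¬(¬req ∧ req) ∨ req ∨ ¬en ∧ (¬req ∨ req))
= (req ∨ ¬en) ∧ (¬req ∨ req) ∧ (¬¬(¬req ∧ req) ∨ req ∨ ¬en ∧ (¬req ∨ req))   [De Morgan]
= (req ∨ ¬en) ∧ (¬req ∨ req) ∧ (¬req ∧ req ∨ req ∨ ¬en ∧ (¬req ∨ req))   [double negation]
= (req ∨ ¬en) ∧ (¬req ∨ req) ∧ (¬req ∧ req ∨ req ∨ ¬en)   [complement / identity]
= (req ∨ ¬en) ∧ (¬req ∨ req) ∧ (req ∨ ¬en)   [complement / identity]
= (req ∨ ¬en) ∧ (req ∨ ¬en)   [complement / identity]
= req ∨ ¬en   [idempotence]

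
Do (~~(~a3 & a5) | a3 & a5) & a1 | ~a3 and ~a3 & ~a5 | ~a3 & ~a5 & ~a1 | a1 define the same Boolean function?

No

E1: (~~(~a3 & a5) | a3 & a5) & a1 | ~a3
    = (~a3 & a5 | a3 & a5) & a1 | ~a3   — double negation
    = a5 & a1 | ~a3   — distribution
E2: ~a3 & ~a5 | ~a3 & ~a5 & ~a1 | a1
    = ~a3 & ~a5 | a1   — absorption
These differ: at a1=0, a3=0, a5=1, E1 = 1 but E2 = 0.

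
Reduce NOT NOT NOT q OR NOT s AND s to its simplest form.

NOT NOT NOT q OR NOT s AND s
= NOT NOT NOT q   — complement / identity
= NOT q   — double negation

NOT q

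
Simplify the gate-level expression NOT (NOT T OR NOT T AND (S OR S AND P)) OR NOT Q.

NOT (NOT T OR NOT T AND (S OR S AND P)) OR NOT Q
= NOT (NOT T OR NOT T AND S) OR NOT Q   [absorption]
= NOT NOT T OR NOT Q   [absorption]
= T OR NOT Q   [double negation]

T OR NOT Q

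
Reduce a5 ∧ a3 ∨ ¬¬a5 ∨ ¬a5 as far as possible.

a5 ∧ a3 ∨ ¬¬a5 ∨ ¬a5
= a5 ∧ a3 ∨ a5 ∨ ¬a5   (double negation)
= a5 ∨ ¬a5   (absorption)
= True   (complement)

True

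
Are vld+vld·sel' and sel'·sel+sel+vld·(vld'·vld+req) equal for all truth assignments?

No

E1: vld+vld·sel'
    = vld
E2: sel'·sel+sel+vld·(vld'·vld+req)
    = sel+vld·(vld'·vld+req)
    = sel+vld·req
These differ: at req=1, sel=1, vld=0, E1 = 0 but E2 = 1.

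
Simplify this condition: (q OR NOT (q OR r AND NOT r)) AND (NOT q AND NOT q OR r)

NOT q OR r

(q OR NOT (q OR r AND NOT r)) AND (NOT q AND NOT q OR r)
= (q OR NOT (q OR r AND NOT r)) AND (NOT q OR r)
= (q OR NOT q) AND (NOT q OR r)
= NOT q OR r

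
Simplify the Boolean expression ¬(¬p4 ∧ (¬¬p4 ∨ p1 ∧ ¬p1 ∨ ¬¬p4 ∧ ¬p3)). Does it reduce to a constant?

¬(¬p4 ∧ (¬¬p4 ∨ p1 ∧ ¬p1 ∨ ¬¬p4 ∧ ¬p3))
= ¬(¬p4 ∧ (¬¬p4 ∨ ¬¬p4 ∧ ¬p3))   [complement / identity]
= ¬(¬p4 ∧ ¬¬p4)   [absorption]
= p4 ∨ ¬p4   [De Morgan]
= True   [complement]

True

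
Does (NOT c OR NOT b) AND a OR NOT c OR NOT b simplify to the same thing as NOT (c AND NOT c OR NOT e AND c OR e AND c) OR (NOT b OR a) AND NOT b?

Yes

E1: (NOT c OR NOT b) AND a OR NOT c OR NOT b
    = NOT c OR NOT b
E2: NOT (c AND NOT c OR NOT e AND c OR e AND c) OR (NOT b OR a) AND NOT b
    = NOT (c AND NOT c OR c) OR (NOT b OR a) AND NOT b
    = NOT (c AND NOT c OR c) OR NOT b
    = NOT c OR NOT b
Both reduce to NOT c OR NOT b, so they are equivalent.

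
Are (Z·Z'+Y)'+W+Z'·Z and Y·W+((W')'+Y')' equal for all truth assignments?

No

E1: (Z·Z'+Y)'+W+Z'·Z
    = Y'+W+Z'·Z   — complement / identity
    = Y'+W   — complement / identity
E2: Y·W+((W')'+Y')'
    = Y·W+W'·Y   — De Morgan
    = Y   — distribution
These differ: at W=0, Y=0, Z=0, E1 = 1 but E2 = 0.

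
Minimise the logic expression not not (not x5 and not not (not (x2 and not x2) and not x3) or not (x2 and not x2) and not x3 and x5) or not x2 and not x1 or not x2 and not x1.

not x3 or not x2 and not x1

not not (not x5 and not not (not (x2 and not x2) and not x3) or not (x2 and not x2) and not x3 and x5) or not x2 and not x1 or not x2 and not x1
= not not (not x5 and not (x2 and not x2) and not x3 or not (x2 and not x2) and not x3 and x5) or not x2 and not x1 or not x2 and not x1   — double negation
= not not (not (x2 and not x2) and not x3) or not x2 and not x1 or not x2 and not x1   — distribution
= not not (not (x2 and not x2) and not x3) or not x2 and not x1   — idempotence
= not (x2 and not x2 or x3) or not x2 and not x1   — De Morgan
= not x3 or not x2 and not x1   — complement / identity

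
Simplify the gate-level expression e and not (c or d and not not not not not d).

e and not c

e and not (c or d and not not not not not d)
= e and not (c or d and not not not d)   (double negation)
= e and not (c or d and not d)   (double negation)
= e and not c   (complement / identity)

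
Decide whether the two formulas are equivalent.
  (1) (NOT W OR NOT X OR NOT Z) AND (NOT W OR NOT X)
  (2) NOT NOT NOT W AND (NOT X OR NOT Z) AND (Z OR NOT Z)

E1: (NOT W OR NOT X OR NOT Z) AND (NOT W OR NOT X)
    = NOT W OR NOT X   [absorption]
E2: NOT NOT NOT W AND (NOT X OR NOT Z) AND (Z OR NOT Z)
    = NOT NOT NOT W AND (NOT X OR NOT Z)   [complement / identity]
    = NOT W AND (NOT X OR NOT Z)   [double negation]
These differ: at W=1, X=0, Z=0, E1 = 1 but E2 = 0.

No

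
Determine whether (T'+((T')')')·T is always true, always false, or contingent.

(T'+((T')')')·T
= (T'+T')·T   — double negation
= T'·T   — idempotence
= 0   — complement

always false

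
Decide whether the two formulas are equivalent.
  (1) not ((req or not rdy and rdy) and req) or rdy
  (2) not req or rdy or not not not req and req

Yes

E1: not ((req or not rdy and rdy) and req) or rdy
    = not (req and req) or rdy   — complement / identity
    = not req or rdy   — idempotence
E2: not req or rdy or not not not req and req
    = not req or rdy or not req and req   — double negation
    = not req or rdy   — complement / identity
Both reduce to not req or rdy, so they are equivalent.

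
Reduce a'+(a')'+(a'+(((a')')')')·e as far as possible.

1

a'+(a')'+(a'+(((a')')')')·e
= a'+(a')'+(a'+(a')')·e
= a'+(a')'
= a'+a
= 1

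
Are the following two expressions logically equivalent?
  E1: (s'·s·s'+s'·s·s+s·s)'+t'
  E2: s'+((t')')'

Yes

E1: (s'·s·s'+s'·s·s+s·s)'+t'
    = (s'·(s'·s+s·s)+s·s)'+t'
    = (s'·s+s·s)'+t'
    = s'+t'
E2: s'+((t')')'
    = s'+t'
Both reduce to s'+t', so they are equivalent.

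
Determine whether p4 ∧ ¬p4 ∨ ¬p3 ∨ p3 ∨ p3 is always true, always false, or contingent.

p4 ∧ ¬p4 ∨ ¬p3 ∨ p3 ∨ p3
= p4 ∧ ¬p4 ∨ ¬p3 ∨ p3   (idempotence)
= ¬p3 ∨ p3   (complement / identity)
= True   (complement)

always true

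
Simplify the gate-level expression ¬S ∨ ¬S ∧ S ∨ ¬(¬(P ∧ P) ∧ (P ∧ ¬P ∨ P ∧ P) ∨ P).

¬S ∨ ¬P

¬S ∨ ¬S ∧ S ∨ ¬(¬(P ∧ P) ∧ (P ∧ ¬P ∨ P ∧ P) ∨ P)
= ¬S ∨ ¬(¬(P ∧ P) ∧ (P ∧ ¬P ∨ P ∧ P) ∨ P)   [complement / identity]
= ¬S ∨ ¬(¬(P ∧ P) ∧ P ∨ P)   [distribution]
= ¬S ∨ ¬(¬P ∧ P ∨ P)   [idempotence]
= ¬S ∨ ¬P   [complement / identity]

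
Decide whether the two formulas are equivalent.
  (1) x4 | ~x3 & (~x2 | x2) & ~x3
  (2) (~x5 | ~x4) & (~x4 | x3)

E1: x4 | ~x3 & (~x2 | x2) & ~x3
    = x4 | ~x3 & ~x3
    = x4 | ~x3
E2: (~x5 | ~x4) & (~x4 | x3)
    = ~x5 & x3 | ~x4
These differ: at x2=0, x3=1, x4=1, x5=1, E1 = 1 but E2 = 0.

No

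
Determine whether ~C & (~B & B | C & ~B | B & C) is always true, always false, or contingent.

~C & (~B & B | C & ~B | B & C)
= ~C & (~B & B | C)
= ~C & C
= 0

always false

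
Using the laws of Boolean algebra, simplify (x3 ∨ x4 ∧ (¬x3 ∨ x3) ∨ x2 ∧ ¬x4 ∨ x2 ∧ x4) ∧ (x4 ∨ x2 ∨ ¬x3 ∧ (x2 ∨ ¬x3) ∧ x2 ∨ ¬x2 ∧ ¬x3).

x4 ∨ x2

(x3 ∨ x4 ∧ (¬x3 ∨ x3) ∨ x2 ∧ ¬x4 ∨ x2 ∧ x4) ∧ (x4 ∨ x2 ∨ ¬x3 ∧ (x2 ∨ ¬x3) ∧ x2 ∨ ¬x2 ∧ ¬x3)
= (x3 ∨ x4 ∧ (¬x3 ∨ x3) ∨ x2 ∧ ¬x4 ∨ x2 ∧ x4) ∧ (x4 ∨ x2 ∨ ¬x3 ∧ x2 ∨ ¬x2 ∧ ¬x3)
= (x3 ∨ x4 ∧ (¬x3 ∨ x3) ∨ x2) ∧ (x4 ∨ x2 ∨ ¬x3 ∧ x2 ∨ ¬x2 ∧ ¬x3)
= (x3 ∨ x4 ∨ x2) ∧ (x4 ∨ x2 ∨ ¬x3 ∧ x2 ∨ ¬x2 ∧ ¬x3)
= (x3 ∨ x4 ∨ x2) ∧ (x4 ∨ x2 ∨ ¬x3)
= x4 ∨ x2 ∨ x3 ∧ ¬x3
= x4 ∨ x2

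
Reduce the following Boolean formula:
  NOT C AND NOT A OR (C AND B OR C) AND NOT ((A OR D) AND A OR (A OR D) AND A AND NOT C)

NOT A

NOT C AND NOT A OR (C AND B OR C) AND NOT ((A OR D) AND A OR (A OR D) AND A AND NOT C)
= NOT C AND NOT A OR (C AND B OR C) AND NOT ((A OR D) AND A)   — absorption
= NOT C AND NOT A OR (C AND B OR C) AND NOT A   — absorption
= NOT C AND NOT A OR C AND NOT A   — absorption
= NOT A   — distribution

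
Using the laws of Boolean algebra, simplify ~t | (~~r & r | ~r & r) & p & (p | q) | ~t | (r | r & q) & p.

~t | r & p

~t | (~~r & r | ~r & r) & p & (p | q) | ~t | (r | r & q) & p
= ~t | (~~r & r | ~r & r) & p | ~t | (r | r & q) & p   — absorption
= ~t | (r & r | ~r & r) & p | ~t | (r | r & q) & p   — double negation
= ~t | (r & r | ~r & r) & p | ~t | r & p   — absorption
= ~t | r & p | ~t | r & p   — distribution
= ~t | r & p   — idempotence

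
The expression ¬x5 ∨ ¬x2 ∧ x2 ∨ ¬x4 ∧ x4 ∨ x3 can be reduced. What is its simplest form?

¬x5 ∨ ¬x2 ∧ x2 ∨ ¬x4 ∧ x4 ∨ x3
= ¬x5 ∨ ¬x2 ∧ x2 ∨ x3
= ¬x5 ∨ x3

¬x5 ∨ x3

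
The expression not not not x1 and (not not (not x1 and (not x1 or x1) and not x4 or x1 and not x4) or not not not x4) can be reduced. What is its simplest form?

not x1 and not x4

not not not x1 and (not not (not x1 and (not x1 or x1) and not x4 or x1 and not x4) or not not not x4)
= not not not x1 and (not not (not x1 and not x4 or x1 and not x4) or not not not x4)   — complement / identity
= not not not x1 and (not not not x4 or not not not x4)   — distribution
= not not not x1 and not not not x4   — idempotence
= not not not x1 and not x4   — double negation
= not x1 and not x4   — double negation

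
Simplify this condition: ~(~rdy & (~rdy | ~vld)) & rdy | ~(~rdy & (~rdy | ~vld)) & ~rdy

~(~rdy & (~rdy | ~vld)) & rdy | ~(~rdy & (~rdy | ~vld)) & ~rdy
= ~(~rdy & (~rdy | ~vld))
= ~~rdy
= rdy

rdy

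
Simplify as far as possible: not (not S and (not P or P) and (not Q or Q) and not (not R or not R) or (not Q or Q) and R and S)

not (not S and (not P or P) and (not Q or Q) and not (not R or not R) or (not Q or Q) and R and S)
= not (not S and (not Q or Q) and not (not R or not R) or (not Q or Q) and R and S)   — complement / identity
= not (not S and (not Q or Q) and R and R or (not Q or Q) and R and S)   — De Morgan
= not (not S and (not Q or Q) and R or (not Q or Q) and R and S)   — idempotence
= not ((not Q or Q) and R)   — distribution
= not R   — complement / identity

not R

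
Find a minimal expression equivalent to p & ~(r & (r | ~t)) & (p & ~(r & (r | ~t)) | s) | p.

p

p & ~(r & (r | ~t)) & (p & ~(r & (r | ~t)) | s) | p
= p & ~(r & (r | ~t)) | p   [absorption]
= p & ~r | p   [absorption]
= p   [absorption]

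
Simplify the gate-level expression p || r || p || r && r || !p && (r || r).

p || r || p || r && r || !p && (r || r)
= p || r || p || r && r || !p && r   (idempotence)
= p || r || p || (r || !p) && r   (distribution)
= p || r || p || r   (absorption)
= p || r   (idempotence)

p || r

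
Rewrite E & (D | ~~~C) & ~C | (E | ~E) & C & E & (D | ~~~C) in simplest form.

E & (D | ~C)

E & (D | ~~~C) & ~C | (E | ~E) & C & E & (D | ~~~C)
= E & (D | ~~~C) & ~C | C & E & (D | ~~~C)   — complement / identity
= E & (D | ~~~C)   — distribution
= E & (D | ~C)   — double negation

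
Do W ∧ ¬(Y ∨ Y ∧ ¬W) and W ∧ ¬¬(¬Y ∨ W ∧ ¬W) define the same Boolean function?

Yes

E1: W ∧ ¬(Y ∨ Y ∧ ¬W)
    = W ∧ ¬Y   — absorption
E2: W ∧ ¬¬(¬Y ∨ W ∧ ¬W)
    = W ∧ ¬¬¬Y   — complement / identity
    = W ∧ ¬Y   — double negation
Both reduce to W ∧ ¬Y, so they are equivalent.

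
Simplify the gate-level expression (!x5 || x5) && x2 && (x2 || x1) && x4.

x2 && x4

(!x5 || x5) && x2 && (x2 || x1) && x4
= x2 && (x2 || x1) && x4   (complement / identity)
= x2 && x4   (absorption)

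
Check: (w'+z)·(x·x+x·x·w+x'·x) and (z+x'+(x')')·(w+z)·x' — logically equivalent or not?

E1: (w'+z)·(x·x+x·x·w+x'·x)
    = (w'+z)·(x·x+x'·x)   (absorption)
    = (w'+z)·x   (distribution)
E2: (z+x'+(x')')·(w+z)·x'
    = (z+x'+x)·(w+z)·x'   (double negation)
    = (z+(x'+x)·w)·x'   (distribution)
    = (z+w)·x'   (complement / identity)
These differ: at w=1, x=0, z=1, E1 = 0 but E2 = 1.

No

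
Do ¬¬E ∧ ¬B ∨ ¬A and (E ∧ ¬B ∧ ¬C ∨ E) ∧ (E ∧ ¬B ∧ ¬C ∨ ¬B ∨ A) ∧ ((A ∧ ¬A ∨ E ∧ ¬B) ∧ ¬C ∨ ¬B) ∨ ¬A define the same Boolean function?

Yes

E1: ¬¬E ∧ ¬B ∨ ¬A
    = E ∧ ¬B ∨ ¬A   (double negation)
E2: (E ∧ ¬B ∧ ¬C ∨ E) ∧ (E ∧ ¬B ∧ ¬C ∨ ¬B ∨ A) ∧ ((A ∧ ¬A ∨ E ∧ ¬B) ∧ ¬C ∨ ¬B) ∨ ¬A
    = (E ∧ ¬B ∧ ¬C ∨ E) ∧ (E ∧ ¬B ∧ ¬C ∨ ¬B ∨ A) ∧ (E ∧ ¬B ∧ ¬C ∨ ¬B) ∨ ¬A   (complement / identity)
    = (E ∧ ¬B ∧ ¬C ∨ E) ∧ (E ∧ ¬B ∧ ¬C ∨ ¬B) ∨ ¬A   (absorption)
    = E ∧ ¬B ∧ ¬C ∨ E ∧ ¬B ∨ ¬A   (distribution)
    = E ∧ ¬B ∨ ¬A   (absorption)
Both reduce to E ∧ ¬B ∨ ¬A, so they are equivalent.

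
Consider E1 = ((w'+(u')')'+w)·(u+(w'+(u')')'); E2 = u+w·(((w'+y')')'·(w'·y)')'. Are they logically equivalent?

No

E1: ((w'+(u')')'+w)·(u+(w'+(u')')')
    = (w'+(u')')'+w·u   — distribution
    = w·u'+w·u   — De Morgan
    = w   — distribution
E2: u+w·(((w'+y')')'·(w'·y)')'
    = u+w·((w·y)'·(w'·y)')'   — De Morgan
    = u+w·(w·y+w'·y)   — De Morgan
    = u+w·y   — distribution
These differ: at u=1, w=0, y=0, E1 = 0 but E2 = 1.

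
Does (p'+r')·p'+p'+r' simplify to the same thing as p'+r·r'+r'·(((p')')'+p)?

Yes

E1: (p'+r')·p'+p'+r'
    = p'+r'   — absorption
E2: p'+r·r'+r'·(((p')')'+p)
    = p'+r·r'+r'·(p'+p)   — double negation
    = p'+r·r'+r'   — complement / identity
    = p'+r'   — complement / identity
Both reduce to p'+r', so they are equivalent.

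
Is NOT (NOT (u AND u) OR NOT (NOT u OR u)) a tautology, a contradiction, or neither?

neither

NOT (NOT (u AND u) OR NOT (NOT u OR u))
= u AND u AND (NOT u OR u)   [De Morgan]
= u AND u   [complement / identity]
= u   [idempotence]
This depends on u, so it is not a constant.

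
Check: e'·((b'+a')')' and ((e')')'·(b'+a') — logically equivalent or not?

Yes

E1: e'·((b'+a')')'
    = e'·(b'+a')   [double negation]
E2: ((e')')'·(b'+a')
    = e'·(b'+a')   [double negation]
Both reduce to e'·(b'+a'), so they are equivalent.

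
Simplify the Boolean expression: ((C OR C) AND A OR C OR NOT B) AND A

(C OR NOT B) AND A

((C OR C) AND A OR C OR NOT B) AND A
= (C AND A OR C OR NOT B) AND A
= (C OR NOT B) AND A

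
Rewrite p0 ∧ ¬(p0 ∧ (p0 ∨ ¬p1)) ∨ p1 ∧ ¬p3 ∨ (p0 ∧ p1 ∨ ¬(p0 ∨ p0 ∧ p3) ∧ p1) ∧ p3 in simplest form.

p1

p0 ∧ ¬(p0 ∧ (p0 ∨ ¬p1)) ∨ p1 ∧ ¬p3 ∨ (p0 ∧ p1 ∨ ¬(p0 ∨ p0 ∧ p3) ∧ p1) ∧ p3
= p0 ∧ ¬(p0 ∧ (p0 ∨ ¬p1)) ∨ p1 ∧ ¬p3 ∨ (p0 ∧ p1 ∨ ¬p0 ∧ p1) ∧ p3   [absorption]
= p0 ∧ ¬(p0 ∧ (p0 ∨ ¬p1)) ∨ p1 ∧ ¬p3 ∨ p1 ∧ p3   [distribution]
= p0 ∧ ¬p0 ∨ p1 ∧ ¬p3 ∨ p1 ∧ p3   [absorption]
= p1 ∧ ¬p3 ∨ p1 ∧ p3   [complement / identity]
= p1   [distribution]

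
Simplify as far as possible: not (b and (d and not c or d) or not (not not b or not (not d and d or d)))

not (b and (d and not c or d) or not (not not b or not (not d and d or d)))
= not (b and d or not (not not b or not (not d and d or d)))   (absorption)
= not (b and d or not (not not b or not d))   (complement / identity)
= not (b and d or not b and d)   (De Morgan)
= not d   (distribution)

not d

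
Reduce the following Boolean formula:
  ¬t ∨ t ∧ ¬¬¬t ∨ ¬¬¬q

¬t ∨ ¬q

¬t ∨ t ∧ ¬¬¬t ∨ ¬¬¬q
= ¬t ∨ t ∧ ¬¬¬t ∨ ¬q   [double negation]
= ¬t ∨ t ∧ ¬t ∨ ¬q   [double negation]
= ¬t ∨ ¬q   [complement / identity]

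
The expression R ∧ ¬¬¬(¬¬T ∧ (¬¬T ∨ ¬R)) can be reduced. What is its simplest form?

R ∧ ¬¬¬(¬¬T ∧ (¬¬T ∨ ¬R))
= R ∧ ¬¬¬¬¬T
= R ∧ ¬¬¬T
= R ∧ ¬T

R ∧ ¬T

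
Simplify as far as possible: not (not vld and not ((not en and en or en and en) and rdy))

not (not vld and not ((not en and en or en and en) and rdy))
= not (not vld and not (en and rdy))
= vld or en and rdy

vld or en and rdy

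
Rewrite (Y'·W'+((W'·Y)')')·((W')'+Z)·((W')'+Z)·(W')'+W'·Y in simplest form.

(Y'·W'+((W'·Y)')')·((W')'+Z)·((W')'+Z)·(W')'+W'·Y
= (Y'·W'+W'·Y)·((W')'+Z)·((W')'+Z)·(W')'+W'·Y   (double negation)
= W'·((W')'+Z)·((W')'+Z)·(W')'+W'·Y   (distribution)
= W'·((W')'+Z)·(W')'+W'·Y   (absorption)
= W'·(W')'+W'·Y   (absorption)
= W'·W+W'·Y   (double negation)
= W'·Y   (complement / identity)

W'·Y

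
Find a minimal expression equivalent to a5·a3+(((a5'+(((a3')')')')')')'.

a5

a5·a3+(((a5'+(((a3')')')')')')'
= a5·a3+(a5'+(((a3')')')')'   [double negation]
= a5·a3+a5·((a3')')'   [De Morgan]
= a5·a3+a5·a3'   [double negation]
= a5   [distribution]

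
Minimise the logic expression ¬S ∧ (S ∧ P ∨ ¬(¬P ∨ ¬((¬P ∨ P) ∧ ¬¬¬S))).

¬S ∧ P

¬S ∧ (S ∧ P ∨ ¬(¬P ∨ ¬((¬P ∨ P) ∧ ¬¬¬S)))
= ¬S ∧ (S ∧ P ∨ ¬(¬P ∨ ¬((¬P ∨ P) ∧ ¬S)))   — double negation
= ¬S ∧ (S ∧ P ∨ ¬(¬P ∨ ¬¬S))   — complement / identity
= ¬S ∧ (S ∧ P ∨ P ∧ ¬S)   — De Morgan
= ¬S ∧ P   — distribution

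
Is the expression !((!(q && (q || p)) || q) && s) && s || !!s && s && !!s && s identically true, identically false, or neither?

neither

!((!(q && (q || p)) || q) && s) && s || !!s && s && !!s && s
= !((!(q && (q || p)) || q) && s) && s || !!s && s   (idempotence)
= !((!(q && (q || p)) || q) && s) && s || s && s   (double negation)
= !((!q || q) && s) && s || s && s   (absorption)
= !s && s || s && s   (complement / identity)
= s   (distribution)
This depends on s, so it is not a constant.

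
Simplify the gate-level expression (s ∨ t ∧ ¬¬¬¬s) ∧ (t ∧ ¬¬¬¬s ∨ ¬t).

s

(s ∨ t ∧ ¬¬¬¬s) ∧ (t ∧ ¬¬¬¬s ∨ ¬t)
= t ∧ ¬¬¬¬s ∨ s ∧ ¬t   — distribution
= t ∧ ¬¬s ∨ s ∧ ¬t   — double negation
= t ∧ s ∨ s ∧ ¬t   — double negation
= s   — distribution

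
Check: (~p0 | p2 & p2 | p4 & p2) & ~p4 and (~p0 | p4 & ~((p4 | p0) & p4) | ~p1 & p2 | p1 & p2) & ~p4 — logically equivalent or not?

E1: (~p0 | p2 & p2 | p4 & p2) & ~p4
    = (~p0 | (p2 | p4) & p2) & ~p4   [distribution]
    = (~p0 | p2) & ~p4   [absorption]
E2: (~p0 | p4 & ~((p4 | p0) & p4) | ~p1 & p2 | p1 & p2) & ~p4
    = (~p0 | p4 & ~p4 | ~p1 & p2 | p1 & p2) & ~p4   [absorption]
    = (~p0 | ~p1 & p2 | p1 & p2) & ~p4   [complement / identity]
    = (~p0 | p2) & ~p4   [distribution]
Both reduce to (~p0 | p2) & ~p4, so they are equivalent.

Yes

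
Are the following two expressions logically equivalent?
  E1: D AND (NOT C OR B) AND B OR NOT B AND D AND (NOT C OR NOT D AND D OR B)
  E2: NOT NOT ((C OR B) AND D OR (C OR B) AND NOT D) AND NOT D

E1: D AND (NOT C OR B) AND B OR NOT B AND D AND (NOT C OR NOT D AND D OR B)
    = D AND (NOT C OR B) AND B OR NOT B AND D AND (NOT C OR B)   — complement / identity
    = D AND (NOT C OR B)   — distribution
E2: NOT NOT ((C OR B) AND D OR (C OR B) AND NOT D) AND NOT D
    = NOT NOT (C OR B) AND NOT D   — distribution
    = (C OR B) AND NOT D   — double negation
These differ: at B=1, C=1, D=0, E1 = 0 but E2 = 1.

No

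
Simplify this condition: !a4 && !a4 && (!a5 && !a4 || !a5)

!a4 && !a5

!a4 && !a4 && (!a5 && !a4 || !a5)
= !a4 && (!a5 && !a4 || !a5)   (idempotence)
= !a4 && !a5   (absorption)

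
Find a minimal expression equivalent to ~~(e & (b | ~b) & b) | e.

~~(e & (b | ~b) & b) | e
= e & (b | ~b) & b | e   (double negation)
= e & b | e   (complement / identity)
= e   (absorption)

e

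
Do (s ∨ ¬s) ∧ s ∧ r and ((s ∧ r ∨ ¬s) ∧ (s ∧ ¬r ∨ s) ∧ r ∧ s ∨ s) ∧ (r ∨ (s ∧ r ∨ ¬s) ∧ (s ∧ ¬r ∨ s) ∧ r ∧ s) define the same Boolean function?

E1: (s ∨ ¬s) ∧ s ∧ r
    = s ∧ r   [complement / identity]
E2: ((s ∧ r ∨ ¬s) ∧ (s ∧ ¬r ∨ s) ∧ r ∧ s ∨ s) ∧ (r ∨ (s ∧ r ∨ ¬s) ∧ (s ∧ ¬r ∨ s) ∧ r ∧ s)
    = s ∧ r ∨ (s ∧ r ∨ ¬s) ∧ (s ∧ ¬r ∨ s) ∧ r ∧ s   [distribution]
    = s ∧ r ∨ (s ∧ r ∨ ¬s) ∧ s ∧ r ∧ s   [absorption]
    = s ∧ r ∨ s ∧ r ∧ s   [absorption]
    = s ∧ r   [absorption]
Both reduce to s ∧ r, so they are equivalent.

Yes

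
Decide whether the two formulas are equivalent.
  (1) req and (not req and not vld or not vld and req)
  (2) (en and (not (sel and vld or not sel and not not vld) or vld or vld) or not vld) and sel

E1: req and (not req and not vld or not vld and req)
    = req and not vld   [distribution]
E2: (en and (not (sel and vld or not sel and not not vld) or vld or vld) or not vld) and sel
    = (en and (not (sel and vld or not sel and vld) or vld or vld) or not vld) and sel   [double negation]
    = (en and (not (sel and vld or not sel and vld) or vld) or not vld) and sel   [idempotence]
    = (en and (not vld or vld) or not vld) and sel   [distribution]
    = (en or not vld) and sel   [complement / identity]
These differ: at en=0, req=0, sel=1, vld=0, E1 = 0 but E2 = 1.

No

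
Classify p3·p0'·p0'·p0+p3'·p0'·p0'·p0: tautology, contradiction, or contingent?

p3·p0'·p0'·p0+p3'·p0'·p0'·p0
= p0'·p0'·p0   (distribution)
= p0'·p0   (idempotence)
= 0   (complement)

contradiction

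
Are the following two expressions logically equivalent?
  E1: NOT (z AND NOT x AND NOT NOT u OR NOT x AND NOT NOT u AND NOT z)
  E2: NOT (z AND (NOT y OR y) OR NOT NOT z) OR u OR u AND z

E1: NOT (z AND NOT x AND NOT NOT u OR NOT x AND NOT NOT u AND NOT z)
    = NOT (NOT x AND NOT NOT u)   — distribution
    = x OR NOT u   — De Morgan
E2: NOT (z AND (NOT y OR y) OR NOT NOT z) OR u OR u AND z
    = NOT (z AND (NOT y OR y) OR NOT NOT z) OR u   — absorption
    = NOT (z AND (NOT y OR y) OR z) OR u   — double negation
    = NOT (z OR z) OR u   — complement / identity
    = NOT z OR u   — idempotence
These differ: at u=1, x=0, y=0, z=1, E1 = 0 but E2 = 1.

No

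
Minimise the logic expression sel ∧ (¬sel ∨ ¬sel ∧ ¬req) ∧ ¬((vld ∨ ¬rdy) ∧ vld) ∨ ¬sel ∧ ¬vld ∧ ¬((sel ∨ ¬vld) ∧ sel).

¬sel ∧ ¬vld

sel ∧ (¬sel ∨ ¬sel ∧ ¬req) ∧ ¬((vld ∨ ¬rdy) ∧ vld) ∨ ¬sel ∧ ¬vld ∧ ¬((sel ∨ ¬vld) ∧ sel)
= sel ∧ (¬sel ∨ ¬sel ∧ ¬req) ∧ ¬vld ∨ ¬sel ∧ ¬vld ∧ ¬((sel ∨ ¬vld) ∧ sel)   — absorption
= sel ∧ (¬sel ∨ ¬sel ∧ ¬req) ∧ ¬vld ∨ ¬sel ∧ ¬vld ∧ ¬sel   — absorption
= sel ∧ ¬sel ∧ ¬vld ∨ ¬sel ∧ ¬vld ∧ ¬sel   — absorption
= ¬sel ∧ ¬vld   — distribution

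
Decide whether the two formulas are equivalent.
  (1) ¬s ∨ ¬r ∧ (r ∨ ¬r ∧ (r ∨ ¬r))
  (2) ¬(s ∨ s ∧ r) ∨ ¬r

Yes

E1: ¬s ∨ ¬r ∧ (r ∨ ¬r ∧ (r ∨ ¬r))
    = ¬s ∨ ¬r ∧ (r ∨ ¬r)   (complement / identity)
    = ¬s ∨ ¬r   (complement / identity)
E2: ¬(s ∨ s ∧ r) ∨ ¬r
    = ¬s ∨ ¬r   (absorption)
Both reduce to ¬s ∨ ¬r, so they are equivalent.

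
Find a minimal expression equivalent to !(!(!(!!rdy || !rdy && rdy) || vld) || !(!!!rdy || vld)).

!rdy || vld

!(!(!(!!rdy || !rdy && rdy) || vld) || !(!!!rdy || vld))
= (!(!!rdy || !rdy && rdy) || vld) && (!!!rdy || vld)
= (!!!rdy || vld) && (!!!rdy || vld)
= !!!rdy || vld
= !rdy || vld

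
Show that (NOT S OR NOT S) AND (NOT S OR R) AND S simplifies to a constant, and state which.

(NOT S OR NOT S) AND (NOT S OR R) AND S
= (NOT S AND R OR NOT S) AND S
= NOT S AND S
= FALSE

FALSE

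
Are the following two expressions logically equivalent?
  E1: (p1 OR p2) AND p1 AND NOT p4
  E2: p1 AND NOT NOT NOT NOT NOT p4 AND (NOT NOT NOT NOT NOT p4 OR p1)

Yes

E1: (p1 OR p2) AND p1 AND NOT p4
    = p1 AND NOT p4   (absorption)
E2: p1 AND NOT NOT NOT NOT NOT p4 AND (NOT NOT NOT NOT NOT p4 OR p1)
    = p1 AND NOT NOT NOT NOT NOT p4   (absorption)
    = p1 AND NOT NOT NOT p4   (double negation)
    = p1 AND NOT p4   (double negation)
Both reduce to p1 AND NOT p4, so they are equivalent.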